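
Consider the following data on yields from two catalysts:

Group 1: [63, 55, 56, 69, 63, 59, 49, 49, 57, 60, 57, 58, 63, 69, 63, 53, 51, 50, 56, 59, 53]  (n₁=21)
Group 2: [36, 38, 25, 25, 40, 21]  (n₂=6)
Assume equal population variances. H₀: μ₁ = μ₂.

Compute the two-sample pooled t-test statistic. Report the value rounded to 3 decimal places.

test statistic = 9.104

x̄₁=57.714, s₁=5.875, n₁=21
x̄₂=30.833, s₂=8.085, n₂=6
s_p² = [20·5.875² + 5·8.085²]/25 = 40.6848
SE = √(s_p²·(1/21+1/6)) = 2.9527
t = (57.714−30.833)/2.9527 = 9.1040
df = 25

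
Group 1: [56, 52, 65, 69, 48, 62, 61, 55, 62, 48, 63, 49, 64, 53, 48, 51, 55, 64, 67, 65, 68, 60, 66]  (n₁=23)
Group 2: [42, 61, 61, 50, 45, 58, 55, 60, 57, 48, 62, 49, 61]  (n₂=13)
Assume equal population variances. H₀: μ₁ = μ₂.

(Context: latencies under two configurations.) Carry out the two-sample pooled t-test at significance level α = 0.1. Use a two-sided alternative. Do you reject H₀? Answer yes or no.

x̄₁=58.739, s₁=7.092, n₁=23
x̄₂=54.538, s₂=6.899, n₂=13
s_p² = [22·7.092² + 12·6.899²]/34 = 49.3431
SE = √(s_p²·(1/23+1/13)) = 2.4374
t = (58.739−54.538)/2.4374 = 1.7234
df = 34
p-value (two-sided) = 0.09390
At α=0.1: p < α → reject H₀

reject H₀: yes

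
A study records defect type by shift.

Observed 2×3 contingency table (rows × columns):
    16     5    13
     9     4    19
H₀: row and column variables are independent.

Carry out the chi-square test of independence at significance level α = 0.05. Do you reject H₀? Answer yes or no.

reject H₀: no

Row totals [34, 32], col totals [25, 9, 32], n=66
χ² = (16−12.88)²/12.88 + (5−4.64)²/4.64 + (13−16.48)²/16.48 + (9−12.12)²/12.12 + (4−4.36)²/4.36 + (19−15.52)²/15.52 = 3.1384
df = 2
p-value (upper-tail) = 0.20821
At α=0.05: p ≥ α → fail to reject H₀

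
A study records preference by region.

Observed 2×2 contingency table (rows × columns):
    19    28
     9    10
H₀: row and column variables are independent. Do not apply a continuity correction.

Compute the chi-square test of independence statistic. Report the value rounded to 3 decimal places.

Row totals [47, 19], col totals [28, 38], n=66
χ² = (19−19.94)²/19.94 + (28−27.06)²/27.06 + (9−8.06)²/8.06 + (10−10.94)²/10.94 = 0.2670
df = 1

test statistic = 0.267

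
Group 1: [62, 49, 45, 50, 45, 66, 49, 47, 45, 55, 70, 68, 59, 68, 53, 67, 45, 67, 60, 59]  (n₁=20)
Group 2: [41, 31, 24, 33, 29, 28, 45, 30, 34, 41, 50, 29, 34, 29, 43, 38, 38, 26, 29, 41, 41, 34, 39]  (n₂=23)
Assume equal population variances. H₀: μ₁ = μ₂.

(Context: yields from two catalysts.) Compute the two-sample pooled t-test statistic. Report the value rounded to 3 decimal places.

x̄₁=56.450, s₁=9.179, n₁=20
x̄₂=35.087, s₂=6.775, n₂=23
s_p² = [19·9.179² + 22·6.775²]/41 = 63.6775
SE = √(s_p²·(1/20+1/23)) = 2.4398
t = (56.450−35.087)/2.4398 = 8.7562
df = 41

test statistic = 8.756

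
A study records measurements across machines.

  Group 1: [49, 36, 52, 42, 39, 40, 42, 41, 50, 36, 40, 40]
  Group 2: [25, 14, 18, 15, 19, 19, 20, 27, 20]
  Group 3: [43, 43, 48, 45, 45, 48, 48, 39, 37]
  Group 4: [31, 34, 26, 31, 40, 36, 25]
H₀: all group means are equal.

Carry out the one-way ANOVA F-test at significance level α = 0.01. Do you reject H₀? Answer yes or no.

Group means [42.25, 19.67, 44.00, 31.86], grand mean 35.216
SSB = Σnᵢ(x̄ᵢ−x̄)² = 3543.163; SSW = ΣΣ(x−x̄ᵢ)² = 743.107
MSB = 3543.163/3 = 1181.0544; MSW = 743.107/33 = 22.5184
F = MSB/MSW = 52.4484
df = (3, 33)
p-value (upper-tail) = 0.00000
At α=0.01: p < α → reject H₀

reject H₀: yes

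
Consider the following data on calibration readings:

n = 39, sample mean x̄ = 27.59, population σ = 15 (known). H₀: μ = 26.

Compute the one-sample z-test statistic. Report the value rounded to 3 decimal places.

SE = σ/√n = 15/√39 = 2.4019
z = (x̄−μ₀)/SE = (27.59−26)/2.4019 = 0.6620

test statistic = 0.662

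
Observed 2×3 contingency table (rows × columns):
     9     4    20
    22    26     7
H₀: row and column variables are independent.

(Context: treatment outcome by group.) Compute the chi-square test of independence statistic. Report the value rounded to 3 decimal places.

test statistic = 23.834

Row totals [33, 55], col totals [31, 30, 27], n=88
χ² = (9−11.62)²/11.62 + (4−11.25)²/11.25 + (20−10.12)²/10.12 + (22−19.38)²/19.38 + (26−18.75)²/18.75 + (7−16.88)²/16.88 = 23.8338
df = 2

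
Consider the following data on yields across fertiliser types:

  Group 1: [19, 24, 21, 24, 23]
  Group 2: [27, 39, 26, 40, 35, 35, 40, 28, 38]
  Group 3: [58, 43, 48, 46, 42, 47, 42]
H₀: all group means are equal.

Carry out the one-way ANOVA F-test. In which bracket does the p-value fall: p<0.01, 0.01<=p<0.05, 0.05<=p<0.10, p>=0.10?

p-value bracket: p<0.01

Group means [22.20, 34.22, 46.57], grand mean 35.476
SSB = Σnᵢ(x̄ᵢ−x̄)² = 1757.168; SSW = ΣΣ(x−x̄ᵢ)² = 470.070
MSB = 1757.168/2 = 878.5841; MSW = 470.070/18 = 26.1150
F = MSB/MSW = 33.6429
df = (2, 18)
p-value (upper-tail) = 0.00000
→ bracket: p<0.01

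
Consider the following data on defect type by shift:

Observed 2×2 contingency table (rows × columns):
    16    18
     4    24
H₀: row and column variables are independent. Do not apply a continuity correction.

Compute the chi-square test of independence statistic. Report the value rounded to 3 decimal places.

Row totals [34, 28], col totals [20, 42], n=62
χ² = (16−10.97)²/10.97 + (18−23.03)²/23.03 + (4−9.03)²/9.03 + (24−18.97)²/18.97 = 7.5472
df = 1

test statistic = 7.547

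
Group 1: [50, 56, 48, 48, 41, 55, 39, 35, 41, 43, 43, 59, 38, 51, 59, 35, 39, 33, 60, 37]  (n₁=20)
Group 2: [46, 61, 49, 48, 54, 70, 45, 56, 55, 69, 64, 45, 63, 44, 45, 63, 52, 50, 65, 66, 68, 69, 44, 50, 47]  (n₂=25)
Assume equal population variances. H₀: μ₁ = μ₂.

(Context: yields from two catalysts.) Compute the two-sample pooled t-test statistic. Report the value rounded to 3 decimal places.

x̄₁=45.500, s₁=8.829, n₁=20
x̄₂=55.520, s₂=9.306, n₂=25
s_p² = [19·8.829² + 24·9.306²]/43 = 82.7730
SE = √(s_p²·(1/20+1/25)) = 2.7294
t = (45.500−55.520)/2.7294 = -3.6711
df = 43

test statistic = -3.671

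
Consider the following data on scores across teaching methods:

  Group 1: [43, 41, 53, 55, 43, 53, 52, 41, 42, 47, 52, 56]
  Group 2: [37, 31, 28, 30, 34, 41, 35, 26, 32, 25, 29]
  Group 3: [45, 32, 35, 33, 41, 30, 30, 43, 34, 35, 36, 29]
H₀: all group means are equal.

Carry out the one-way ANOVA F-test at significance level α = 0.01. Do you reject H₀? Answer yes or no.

Group means [48.17, 31.64, 35.25], grand mean 38.543
SSB = Σnᵢ(x̄ᵢ−x̄)² = 1766.224; SSW = ΣΣ(x−x̄ᵢ)² = 912.462
MSB = 1766.224/2 = 883.1118; MSW = 912.462/32 = 28.5144
F = MSB/MSW = 30.9707
df = (2, 32)
p-value (upper-tail) = 0.00000
At α=0.01: p < α → reject H₀

reject H₀: yes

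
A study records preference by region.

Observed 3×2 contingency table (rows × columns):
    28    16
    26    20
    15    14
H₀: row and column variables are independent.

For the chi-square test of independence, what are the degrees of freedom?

degrees of freedom = 2

df = (r−1)(c−1) = (3−1)·(2−1) = 2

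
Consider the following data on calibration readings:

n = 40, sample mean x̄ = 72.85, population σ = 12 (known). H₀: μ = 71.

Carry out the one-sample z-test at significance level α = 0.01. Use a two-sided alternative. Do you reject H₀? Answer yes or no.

reject H₀: no

SE = σ/√n = 12/√40 = 1.8974
z = (x̄−μ₀)/SE = (72.85−71)/1.8974 = 0.9750
p-value (two-sided) = 0.32954
At α=0.01: p ≥ α → fail to reject H₀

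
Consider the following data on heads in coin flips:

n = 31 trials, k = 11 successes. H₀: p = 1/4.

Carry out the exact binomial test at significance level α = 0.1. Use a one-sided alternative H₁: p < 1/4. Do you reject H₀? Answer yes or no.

reject H₀: no

Exact binomial: n=31, k=11, p₀=1/4=0.2500
P(X≤11) from Σ C(n,i)·p₀^i·(1−p₀)^(n−i)
p-value (one-sided, H₁ less) = 0.93557
At α=0.1: p ≥ α → fail to reject H₀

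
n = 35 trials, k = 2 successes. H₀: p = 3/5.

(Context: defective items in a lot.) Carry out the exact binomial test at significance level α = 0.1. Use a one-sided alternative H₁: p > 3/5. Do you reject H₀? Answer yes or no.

Exact binomial: n=35, k=2, p₀=3/5=0.6000
P(X≥2) from Σ C(n,i)·p₀^i·(1−p₀)^(n−i)
p-value (one-sided, H₁ greater) = 1.00000
At α=0.1: p ≥ α → fail to reject H₀

reject H₀: no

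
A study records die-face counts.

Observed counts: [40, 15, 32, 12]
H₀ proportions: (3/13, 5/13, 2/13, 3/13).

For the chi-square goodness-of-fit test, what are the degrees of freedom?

degrees of freedom = 3

df = k − 1 = 4 − 1 = 3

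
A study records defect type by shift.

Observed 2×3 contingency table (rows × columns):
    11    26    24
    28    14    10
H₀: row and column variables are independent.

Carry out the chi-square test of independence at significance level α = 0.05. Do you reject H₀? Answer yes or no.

Row totals [61, 52], col totals [39, 40, 34], n=113
χ² = (11−21.05)²/21.05 + (26−21.59)²/21.59 + (24−18.35)²/18.35 + (28−17.95)²/17.95 + (14−18.41)²/18.41 + (10−15.65)²/15.65 = 16.1607
df = 2
p-value (upper-tail) = 0.00031
At α=0.05: p < α → reject H₀

reject H₀: yes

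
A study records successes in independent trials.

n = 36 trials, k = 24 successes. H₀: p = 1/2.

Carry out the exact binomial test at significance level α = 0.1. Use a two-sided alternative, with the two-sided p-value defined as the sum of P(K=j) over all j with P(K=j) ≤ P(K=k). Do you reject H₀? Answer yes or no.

reject H₀: yes

Exact binomial: n=36, k=24, p₀=1/2=0.5000
P(X=j) = C(n,j)·p₀^j·(1−p₀)^(n−j); p = Σ P(X=j) over j with P(X=j) ≤ P(X=24)
p-value (two-sided) = 0.06525
At α=0.1: p < α → reject H₀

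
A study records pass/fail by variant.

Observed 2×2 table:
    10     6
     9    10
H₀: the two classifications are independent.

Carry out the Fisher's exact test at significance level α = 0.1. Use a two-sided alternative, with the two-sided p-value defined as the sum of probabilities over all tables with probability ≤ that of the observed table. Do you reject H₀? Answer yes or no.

reject H₀: no

Margins: r₁=16, r₂=19, c₁=19, c₂=16, n=35
p_obs = C(16,10)·C(19,9)/C(35,19); sum pmf over tables with pmf ≤ p_obs
p-value (two-sided) = 0.50010
At α=0.1: p ≥ α → fail to reject H₀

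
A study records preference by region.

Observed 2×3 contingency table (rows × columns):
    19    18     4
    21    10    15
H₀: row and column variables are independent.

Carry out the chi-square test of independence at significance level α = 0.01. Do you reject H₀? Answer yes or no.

Row totals [41, 46], col totals [40, 28, 19], n=87
χ² = (19−18.85)²/18.85 + (18−13.20)²/13.20 + (4−8.95)²/8.95 + (21−21.15)²/21.15 + (10−14.80)²/14.80 + (15−10.05)²/10.05 = 8.4948
df = 2
p-value (upper-tail) = 0.01430
At α=0.01: p ≥ α → fail to reject H₀

reject H₀: no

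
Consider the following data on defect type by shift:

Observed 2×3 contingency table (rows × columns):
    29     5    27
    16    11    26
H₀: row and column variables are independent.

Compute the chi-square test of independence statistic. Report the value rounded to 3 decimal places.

Row totals [61, 53], col totals [45, 16, 53], n=114
χ² = (29−24.08)²/24.08 + (5−8.56)²/8.56 + (27−28.36)²/28.36 + (16−20.92)²/20.92 + (11−7.44)²/7.44 + (26−24.64)²/24.64 = 5.4901
df = 2

test statistic = 5.490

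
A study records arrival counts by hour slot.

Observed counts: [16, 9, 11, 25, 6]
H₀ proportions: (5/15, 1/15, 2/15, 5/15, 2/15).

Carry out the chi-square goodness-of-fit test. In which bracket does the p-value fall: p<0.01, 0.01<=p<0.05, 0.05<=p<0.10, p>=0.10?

p-value bracket: 0.05<=p<0.10

n = 67; E_i = n·p_i = [22.33, 4.47, 8.93, 22.33, 8.93]
χ² = (16−22.33)²/22.33 + (9−4.47)²/4.47 + (11−8.93)²/8.93 + (25−22.33)²/22.33 + (6−8.93)²/8.93 = 8.1567
df = 4
p-value (upper-tail) = 0.08600
→ bracket: 0.05<=p<0.10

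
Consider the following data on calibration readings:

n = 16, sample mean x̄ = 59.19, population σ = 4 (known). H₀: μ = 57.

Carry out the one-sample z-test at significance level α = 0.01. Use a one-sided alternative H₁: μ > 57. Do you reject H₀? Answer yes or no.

SE = σ/√n = 4/√16 = 1.0000
z = (x̄−μ₀)/SE = (59.19−57)/1.0000 = 2.1900
p-value (one-sided, H₁ greater) = 0.01426
At α=0.01: p ≥ α → fail to reject H₀

reject H₀: no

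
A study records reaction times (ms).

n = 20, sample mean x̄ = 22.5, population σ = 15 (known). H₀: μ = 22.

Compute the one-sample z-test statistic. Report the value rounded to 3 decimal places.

test statistic = 0.149

SE = σ/√n = 15/√20 = 3.3541
z = (x̄−μ₀)/SE = (22.5−22)/3.3541 = 0.1491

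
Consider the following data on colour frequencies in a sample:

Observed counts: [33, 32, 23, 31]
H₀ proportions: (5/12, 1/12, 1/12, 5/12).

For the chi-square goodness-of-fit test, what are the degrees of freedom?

degrees of freedom = 3

df = k − 1 = 4 − 1 = 3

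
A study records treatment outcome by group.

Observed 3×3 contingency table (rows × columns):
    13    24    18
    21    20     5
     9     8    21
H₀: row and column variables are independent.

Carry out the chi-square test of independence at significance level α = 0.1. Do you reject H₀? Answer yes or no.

Row totals [55, 46, 38], col totals [43, 52, 44], n=139
χ² = (13−17.01)²/17.01 + (24−20.58)²/20.58 + (18−17.41)²/17.41 + (21−14.23)²/14.23 + (20−17.21)²/17.21 + (5−14.56)²/14.56 + (9−11.76)²/11.76 + (8−14.22)²/14.22 + (21−12.03)²/12.03 = 21.5431
df = 4
p-value (upper-tail) = 0.00025
At α=0.1: p < α → reject H₀

reject H₀: yes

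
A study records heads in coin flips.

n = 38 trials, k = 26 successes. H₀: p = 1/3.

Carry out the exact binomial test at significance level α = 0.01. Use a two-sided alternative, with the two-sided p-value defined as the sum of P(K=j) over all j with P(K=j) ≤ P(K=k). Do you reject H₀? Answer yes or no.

Exact binomial: n=38, k=26, p₀=1/3=0.3333
P(X=j) = C(n,j)·p₀^j·(1−p₀)^(n−j); p = Σ P(X=j) over j with P(X=j) ≤ P(X=26)
p-value (two-sided) = 0.00001
At α=0.01: p < α → reject H₀

reject H₀: yes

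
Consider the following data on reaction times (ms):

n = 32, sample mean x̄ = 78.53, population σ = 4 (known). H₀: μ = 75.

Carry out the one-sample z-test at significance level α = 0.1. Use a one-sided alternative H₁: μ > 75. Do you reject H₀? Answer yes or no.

SE = σ/√n = 4/√32 = 0.7071
z = (x̄−μ₀)/SE = (78.53−75)/0.7071 = 4.9922
p-value (one-sided, H₁ greater) = 0.00000
At α=0.1: p < α → reject H₀

reject H₀: yes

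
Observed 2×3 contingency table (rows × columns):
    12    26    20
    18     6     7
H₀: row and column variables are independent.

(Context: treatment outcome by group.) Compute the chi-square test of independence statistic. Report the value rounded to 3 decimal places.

test statistic = 12.961

Row totals [58, 31], col totals [30, 32, 27], n=89
χ² = (12−19.55)²/19.55 + (26−20.85)²/20.85 + (20−17.60)²/17.60 + (18−10.45)²/10.45 + (6−11.15)²/11.15 + (7−9.40)²/9.40 = 12.9611
df = 2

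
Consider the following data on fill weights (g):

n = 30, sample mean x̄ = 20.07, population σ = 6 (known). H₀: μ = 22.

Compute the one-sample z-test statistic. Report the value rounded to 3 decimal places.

SE = σ/√n = 6/√30 = 1.0954
z = (x̄−μ₀)/SE = (20.07−22)/1.0954 = -1.7618

test statistic = -1.762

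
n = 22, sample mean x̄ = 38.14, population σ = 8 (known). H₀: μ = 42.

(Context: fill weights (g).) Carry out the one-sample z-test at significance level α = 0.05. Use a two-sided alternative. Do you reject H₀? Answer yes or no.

reject H₀: yes

SE = σ/√n = 8/√22 = 1.7056
z = (x̄−μ₀)/SE = (38.14−42)/1.7056 = -2.2631
p-value (two-sided) = 0.02363
At α=0.05: p < α → reject H₀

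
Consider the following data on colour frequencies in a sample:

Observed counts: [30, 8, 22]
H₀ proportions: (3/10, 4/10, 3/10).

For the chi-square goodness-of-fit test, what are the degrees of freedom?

df = k − 1 = 3 − 1 = 2

degrees of freedom = 2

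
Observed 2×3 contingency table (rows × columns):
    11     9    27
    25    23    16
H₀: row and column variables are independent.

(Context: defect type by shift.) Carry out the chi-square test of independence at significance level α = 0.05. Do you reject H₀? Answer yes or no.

reject H₀: yes

Row totals [47, 64], col totals [36, 32, 43], n=111
χ² = (11−15.24)²/15.24 + (9−13.55)²/13.55 + (27−18.21)²/18.21 + (25−20.76)²/20.76 + (23−18.45)²/18.45 + (16−24.79)²/24.79 = 12.0627
df = 2
p-value (upper-tail) = 0.00240
At α=0.05: p < α → reject H₀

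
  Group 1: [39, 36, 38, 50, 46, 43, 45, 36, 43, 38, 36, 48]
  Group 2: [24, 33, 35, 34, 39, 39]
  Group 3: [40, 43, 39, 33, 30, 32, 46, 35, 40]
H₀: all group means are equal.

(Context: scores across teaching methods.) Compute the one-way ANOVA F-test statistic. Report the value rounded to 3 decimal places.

Group means [41.50, 34.00, 37.56], grand mean 38.519
SSB = Σnᵢ(x̄ᵢ−x̄)² = 237.519; SSW = ΣΣ(x−x̄ᵢ)² = 655.222
MSB = 237.519/2 = 118.7593; MSW = 655.222/24 = 27.3009
F = MSB/MSW = 4.3500
df = (2, 24)

test statistic = 4.350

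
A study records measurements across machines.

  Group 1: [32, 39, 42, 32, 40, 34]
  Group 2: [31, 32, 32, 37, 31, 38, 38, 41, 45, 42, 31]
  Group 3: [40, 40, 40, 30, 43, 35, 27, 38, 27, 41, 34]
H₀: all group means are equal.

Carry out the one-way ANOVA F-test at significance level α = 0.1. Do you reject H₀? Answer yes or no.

reject H₀: no

Group means [36.50, 36.18, 35.91], grand mean 36.143
SSB = Σnᵢ(x̄ᵢ−x̄)² = 1.383; SSW = ΣΣ(x−x̄ᵢ)² = 682.045
MSB = 1.383/2 = 0.6916; MSW = 682.045/25 = 27.2818
F = MSB/MSW = 0.0253
df = (2, 25)
p-value (upper-tail) = 0.97499
At α=0.1: p ≥ α → fail to reject H₀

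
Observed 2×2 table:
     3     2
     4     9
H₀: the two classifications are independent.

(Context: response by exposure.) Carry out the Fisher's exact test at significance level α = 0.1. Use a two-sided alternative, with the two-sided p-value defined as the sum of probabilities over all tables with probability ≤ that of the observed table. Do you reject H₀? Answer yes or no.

Margins: r₁=5, r₂=13, c₁=7, c₂=11, n=18
p_obs = C(5,3)·C(13,4)/C(18,7); sum pmf over tables with pmf ≤ p_obs
p-value (two-sided) = 0.32598
At α=0.1: p ≥ α → fail to reject H₀

reject H₀: no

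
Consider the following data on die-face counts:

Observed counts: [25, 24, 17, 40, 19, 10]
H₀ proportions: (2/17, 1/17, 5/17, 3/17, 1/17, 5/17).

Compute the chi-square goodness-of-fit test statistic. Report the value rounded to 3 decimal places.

n = 135; E_i = n·p_i = [15.88, 7.94, 39.71, 23.82, 7.94, 39.71]
χ² = (25−15.88)²/15.88 + (24−7.94)²/7.94 + (17−39.71)²/39.71 + (40−23.82)²/23.82 + (19−7.94)²/7.94 + (10−39.71)²/39.71 = 99.3020
df = 5

test statistic = 99.302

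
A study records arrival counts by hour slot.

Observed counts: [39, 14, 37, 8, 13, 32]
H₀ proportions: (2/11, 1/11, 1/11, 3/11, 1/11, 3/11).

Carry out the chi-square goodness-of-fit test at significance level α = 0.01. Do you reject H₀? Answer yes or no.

n = 143; E_i = n·p_i = [26.00, 13.00, 13.00, 39.00, 13.00, 39.00]
χ² = (39−26.00)²/26.00 + (14−13.00)²/13.00 + (37−13.00)²/13.00 + (8−39.00)²/39.00 + (13−13.00)²/13.00 + (32−39.00)²/39.00 = 76.7821
df = 5
p-value (upper-tail) = 0.00000
At α=0.01: p < α → reject H₀

reject H₀: yes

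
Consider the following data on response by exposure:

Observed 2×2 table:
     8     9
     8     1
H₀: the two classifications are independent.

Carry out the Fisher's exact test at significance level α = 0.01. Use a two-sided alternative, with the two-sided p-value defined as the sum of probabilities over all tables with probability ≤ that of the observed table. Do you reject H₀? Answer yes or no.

reject H₀: no

Margins: r₁=17, r₂=9, c₁=16, c₂=10, n=26
p_obs = C(17,8)·C(9,8)/C(26,16); sum pmf over tables with pmf ≤ p_obs
p-value (two-sided) = 0.08733
At α=0.01: p ≥ α → fail to reject H₀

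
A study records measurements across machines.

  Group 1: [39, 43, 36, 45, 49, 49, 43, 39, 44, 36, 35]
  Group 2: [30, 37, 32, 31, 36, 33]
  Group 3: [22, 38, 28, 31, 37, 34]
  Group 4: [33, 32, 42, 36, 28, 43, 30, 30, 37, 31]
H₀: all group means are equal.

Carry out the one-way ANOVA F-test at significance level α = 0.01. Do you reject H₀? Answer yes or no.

Group means [41.64, 33.17, 31.67, 34.20], grand mean 36.030
SSB = Σnᵢ(x̄ᵢ−x̄)² = 542.658; SSW = ΣΣ(x−x̄ᵢ)² = 710.312
MSB = 542.658/3 = 180.8859; MSW = 710.312/29 = 24.4935
F = MSB/MSW = 7.3850
df = (3, 29)
p-value (upper-tail) = 0.00080
At α=0.01: p < α → reject H₀

reject H₀: yes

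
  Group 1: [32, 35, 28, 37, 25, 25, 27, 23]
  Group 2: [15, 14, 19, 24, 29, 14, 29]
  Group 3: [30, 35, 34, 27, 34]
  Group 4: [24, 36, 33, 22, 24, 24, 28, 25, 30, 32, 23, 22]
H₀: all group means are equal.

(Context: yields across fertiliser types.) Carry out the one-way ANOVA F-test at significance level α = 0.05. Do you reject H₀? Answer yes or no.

reject H₀: yes

Group means [29.00, 20.57, 32.00, 26.92], grand mean 26.844
SSB = Σnᵢ(x̄ᵢ−x̄)² = 445.588; SSW = ΣΣ(x−x̄ᵢ)² = 750.631
MSB = 445.588/3 = 148.5293; MSW = 750.631/28 = 26.8082
F = MSB/MSW = 5.5404
df = (3, 28)
p-value (upper-tail) = 0.00409
At α=0.05: p < α → reject H₀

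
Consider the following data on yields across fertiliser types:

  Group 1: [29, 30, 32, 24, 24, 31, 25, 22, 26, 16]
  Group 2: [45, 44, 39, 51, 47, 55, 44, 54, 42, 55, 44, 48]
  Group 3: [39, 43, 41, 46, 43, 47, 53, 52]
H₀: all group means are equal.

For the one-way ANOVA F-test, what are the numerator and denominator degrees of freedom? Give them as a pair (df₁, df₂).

degrees of freedom = [2, 27]

k = 3 groups, N = 30 total
df = (k−1, N−k) = (3−1, 30−3) = (2, 27)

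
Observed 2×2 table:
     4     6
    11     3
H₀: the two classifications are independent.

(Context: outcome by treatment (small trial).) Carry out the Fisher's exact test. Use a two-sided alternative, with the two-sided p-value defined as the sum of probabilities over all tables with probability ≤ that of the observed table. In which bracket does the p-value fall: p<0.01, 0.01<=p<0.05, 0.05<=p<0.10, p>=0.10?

p-value bracket: 0.05<=p<0.10

Margins: r₁=10, r₂=14, c₁=15, c₂=9, n=24
p_obs = C(10,4)·C(14,11)/C(24,15); sum pmf over tables with pmf ≤ p_obs
p-value (two-sided) = 0.09180
→ bracket: 0.05<=p<0.10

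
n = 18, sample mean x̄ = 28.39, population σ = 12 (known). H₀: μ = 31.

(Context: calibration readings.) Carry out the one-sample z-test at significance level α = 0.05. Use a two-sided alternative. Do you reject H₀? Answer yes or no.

SE = σ/√n = 12/√18 = 2.8284
z = (x̄−μ₀)/SE = (28.39−31)/2.8284 = -0.9228
p-value (two-sided) = 0.35612
At α=0.05: p ≥ α → fail to reject H₀

reject H₀: no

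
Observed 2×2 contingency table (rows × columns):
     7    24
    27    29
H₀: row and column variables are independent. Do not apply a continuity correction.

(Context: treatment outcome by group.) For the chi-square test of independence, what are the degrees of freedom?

df = (r−1)(c−1) = (2−1)·(2−1) = 1

degrees of freedom = 1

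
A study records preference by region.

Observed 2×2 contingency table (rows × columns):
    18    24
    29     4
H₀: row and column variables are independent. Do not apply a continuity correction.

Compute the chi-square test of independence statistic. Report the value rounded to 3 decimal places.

test statistic = 16.011

Row totals [42, 33], col totals [47, 28], n=75
χ² = (18−26.32)²/26.32 + (24−15.68)²/15.68 + (29−20.68)²/20.68 + (4−12.32)²/12.32 = 16.0107
df = 1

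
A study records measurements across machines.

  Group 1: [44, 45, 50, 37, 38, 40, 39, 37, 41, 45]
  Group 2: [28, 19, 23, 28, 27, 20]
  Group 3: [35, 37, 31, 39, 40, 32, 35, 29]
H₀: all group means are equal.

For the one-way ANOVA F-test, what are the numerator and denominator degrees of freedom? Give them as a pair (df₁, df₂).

degrees of freedom = [2, 21]

k = 3 groups, N = 24 total
df = (k−1, N−k) = (3−1, 24−3) = (2, 21)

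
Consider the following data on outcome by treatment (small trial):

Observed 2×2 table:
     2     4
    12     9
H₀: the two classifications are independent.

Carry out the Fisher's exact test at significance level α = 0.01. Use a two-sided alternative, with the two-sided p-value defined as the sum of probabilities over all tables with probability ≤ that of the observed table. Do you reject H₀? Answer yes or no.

reject H₀: no

Margins: r₁=6, r₂=21, c₁=14, c₂=13, n=27
p_obs = C(6,2)·C(21,12)/C(27,14); sum pmf over tables with pmf ≤ p_obs
p-value (two-sided) = 0.38454
At α=0.01: p ≥ α → fail to reject H₀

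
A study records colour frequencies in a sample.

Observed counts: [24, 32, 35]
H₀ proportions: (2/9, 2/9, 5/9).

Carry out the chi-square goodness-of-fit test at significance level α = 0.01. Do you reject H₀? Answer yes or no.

n = 91; E_i = n·p_i = [20.22, 20.22, 50.56]
χ² = (24−20.22)²/20.22 + (32−20.22)²/20.22 + (35−50.56)²/50.56 = 12.3516
df = 2
p-value (upper-tail) = 0.00208
At α=0.01: p < α → reject H₀

reject H₀: yes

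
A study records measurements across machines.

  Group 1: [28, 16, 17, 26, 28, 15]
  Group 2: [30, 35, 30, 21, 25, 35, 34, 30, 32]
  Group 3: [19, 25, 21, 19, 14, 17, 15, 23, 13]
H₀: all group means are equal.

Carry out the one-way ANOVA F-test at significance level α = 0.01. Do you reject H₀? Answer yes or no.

reject H₀: yes

Group means [21.67, 30.22, 18.44], grand mean 23.667
SSB = Σnᵢ(x̄ᵢ−x̄)² = 656.222; SSW = ΣΣ(x−x̄ᵢ)² = 507.111
MSB = 656.222/2 = 328.1111; MSW = 507.111/21 = 24.1481
F = MSB/MSW = 13.5874
df = (2, 21)
p-value (upper-tail) = 0.00016
At α=0.01: p < α → reject H₀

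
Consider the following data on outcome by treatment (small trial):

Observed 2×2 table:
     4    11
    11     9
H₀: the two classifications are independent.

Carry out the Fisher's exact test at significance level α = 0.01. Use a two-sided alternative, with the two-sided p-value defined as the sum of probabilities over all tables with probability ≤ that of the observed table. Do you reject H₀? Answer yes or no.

Margins: r₁=15, r₂=20, c₁=15, c₂=20, n=35
p_obs = C(15,4)·C(20,11)/C(35,15); sum pmf over tables with pmf ≤ p_obs
p-value (two-sided) = 0.16719
At α=0.01: p ≥ α → fail to reject H₀

reject H₀: no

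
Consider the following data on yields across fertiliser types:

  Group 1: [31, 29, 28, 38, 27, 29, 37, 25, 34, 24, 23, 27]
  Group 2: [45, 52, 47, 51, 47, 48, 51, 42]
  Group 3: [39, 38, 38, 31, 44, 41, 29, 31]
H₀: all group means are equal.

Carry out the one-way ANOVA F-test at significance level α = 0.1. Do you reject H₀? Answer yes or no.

reject H₀: yes

Group means [29.33, 47.88, 36.38], grand mean 36.643
SSB = Σnᵢ(x̄ᵢ−x̄)² = 1651.012; SSW = ΣΣ(x−x̄ᵢ)² = 543.417
MSB = 1651.012/2 = 825.5060; MSW = 543.417/25 = 21.7367
F = MSB/MSW = 37.9776
df = (2, 25)
p-value (upper-tail) = 0.00000
At α=0.1: p < α → reject H₀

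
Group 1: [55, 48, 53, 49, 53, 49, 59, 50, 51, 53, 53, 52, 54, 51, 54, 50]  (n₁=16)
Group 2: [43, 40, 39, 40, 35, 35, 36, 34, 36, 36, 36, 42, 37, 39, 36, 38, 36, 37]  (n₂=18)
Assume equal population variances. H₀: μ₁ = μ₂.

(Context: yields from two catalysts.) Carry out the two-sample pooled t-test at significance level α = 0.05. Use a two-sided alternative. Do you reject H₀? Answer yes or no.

reject H₀: yes

x̄₁=52.125, s₁=2.754, n₁=16
x̄₂=37.500, s₂=2.503, n₂=18
s_p² = [15·2.754² + 17·2.503²]/32 = 6.8828
SE = √(s_p²·(1/16+1/18)) = 0.9014
t = (52.125−37.500)/0.9014 = 16.2244
df = 32
p-value (two-sided) = 0.00000
At α=0.05: p < α → reject H₀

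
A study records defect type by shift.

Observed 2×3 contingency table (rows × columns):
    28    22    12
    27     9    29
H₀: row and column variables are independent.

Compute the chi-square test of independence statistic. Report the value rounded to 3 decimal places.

Row totals [62, 65], col totals [55, 31, 41], n=127
χ² = (28−26.85)²/26.85 + (22−15.13)²/15.13 + (12−20.02)²/20.02 + (27−28.15)²/28.15 + (9−15.87)²/15.87 + (29−20.98)²/20.98 = 12.4547
df = 2

test statistic = 12.455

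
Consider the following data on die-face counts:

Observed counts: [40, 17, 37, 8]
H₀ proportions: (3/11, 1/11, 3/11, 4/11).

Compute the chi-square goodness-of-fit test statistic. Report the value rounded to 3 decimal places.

n = 102; E_i = n·p_i = [27.82, 9.27, 27.82, 37.09]
χ² = (40−27.82)²/27.82 + (17−9.27)²/9.27 + (37−27.82)²/27.82 + (8−37.09)²/37.09 = 37.6209
df = 3

test statistic = 37.621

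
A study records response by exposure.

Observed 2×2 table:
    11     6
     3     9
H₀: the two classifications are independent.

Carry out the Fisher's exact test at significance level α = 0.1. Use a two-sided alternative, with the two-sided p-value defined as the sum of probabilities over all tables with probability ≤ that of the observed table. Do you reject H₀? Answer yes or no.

Margins: r₁=17, r₂=12, c₁=14, c₂=15, n=29
p_obs = C(17,11)·C(12,3)/C(29,14); sum pmf over tables with pmf ≤ p_obs
p-value (two-sided) = 0.06043
At α=0.1: p < α → reject H₀

reject H₀: yes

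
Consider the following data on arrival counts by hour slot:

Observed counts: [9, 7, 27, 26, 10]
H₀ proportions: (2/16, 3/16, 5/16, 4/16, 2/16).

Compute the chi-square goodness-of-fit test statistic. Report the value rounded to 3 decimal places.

test statistic = 6.394

n = 79; E_i = n·p_i = [9.88, 14.81, 24.69, 19.75, 9.88]
χ² = (9−9.88)²/9.88 + (7−14.81)²/14.81 + (27−24.69)²/24.69 + (26−19.75)²/19.75 + (10−9.88)²/9.88 = 6.3941
df = 4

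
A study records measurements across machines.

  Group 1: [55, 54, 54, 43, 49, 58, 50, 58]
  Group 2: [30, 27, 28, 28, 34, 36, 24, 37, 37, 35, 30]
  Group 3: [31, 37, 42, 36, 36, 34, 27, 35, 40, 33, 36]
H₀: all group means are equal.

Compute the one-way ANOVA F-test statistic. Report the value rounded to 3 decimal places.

test statistic = 55.528

Group means [52.62, 31.45, 35.18], grand mean 38.467
SSB = Σnᵢ(x̄ᵢ−x̄)² = 2263.228; SSW = ΣΣ(x−x̄ᵢ)² = 550.239
MSB = 2263.228/2 = 1131.6140; MSW = 550.239/27 = 20.3792
F = MSB/MSW = 55.5279
df = (2, 27)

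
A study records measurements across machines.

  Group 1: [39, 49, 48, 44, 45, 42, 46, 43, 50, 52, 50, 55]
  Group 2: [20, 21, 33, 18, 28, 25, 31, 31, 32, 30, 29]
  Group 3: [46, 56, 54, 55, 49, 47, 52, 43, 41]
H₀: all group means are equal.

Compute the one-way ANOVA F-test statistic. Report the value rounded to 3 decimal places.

test statistic = 61.865

Group means [46.92, 27.09, 49.22], grand mean 40.750
SSB = Σnᵢ(x̄ᵢ−x̄)² = 3154.619; SSW = ΣΣ(x−x̄ᵢ)² = 739.381
MSB = 3154.619/2 = 1577.3093; MSW = 739.381/29 = 25.4959
F = MSB/MSW = 61.8652
df = (2, 29)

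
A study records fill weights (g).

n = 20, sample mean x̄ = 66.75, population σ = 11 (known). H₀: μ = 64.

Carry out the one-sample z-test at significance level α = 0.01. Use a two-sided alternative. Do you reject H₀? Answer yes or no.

SE = σ/√n = 11/√20 = 2.4597
z = (x̄−μ₀)/SE = (66.75−64)/2.4597 = 1.1180
p-value (two-sided) = 0.26355
At α=0.01: p ≥ α → fail to reject H₀

reject H₀: no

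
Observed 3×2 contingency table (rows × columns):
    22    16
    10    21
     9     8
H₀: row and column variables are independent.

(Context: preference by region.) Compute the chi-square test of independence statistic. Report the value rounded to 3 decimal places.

test statistic = 4.734

Row totals [38, 31, 17], col totals [41, 45], n=86
χ² = (22−18.12)²/18.12 + (16−19.88)²/19.88 + (10−14.78)²/14.78 + (21−16.22)²/16.22 + (9−8.10)²/8.10 + (8−8.90)²/8.90 = 4.7336
df = 2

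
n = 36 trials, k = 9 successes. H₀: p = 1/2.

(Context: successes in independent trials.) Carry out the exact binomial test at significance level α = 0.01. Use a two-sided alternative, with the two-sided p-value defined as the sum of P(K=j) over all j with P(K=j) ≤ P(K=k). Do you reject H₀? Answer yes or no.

reject H₀: yes

Exact binomial: n=36, k=9, p₀=1/2=0.5000
P(X=j) = C(n,j)·p₀^j·(1−p₀)^(n−j); p = Σ P(X=j) over j with P(X=j) ≤ P(X=9)
p-value (two-sided) = 0.00393
At α=0.01: p < α → reject H₀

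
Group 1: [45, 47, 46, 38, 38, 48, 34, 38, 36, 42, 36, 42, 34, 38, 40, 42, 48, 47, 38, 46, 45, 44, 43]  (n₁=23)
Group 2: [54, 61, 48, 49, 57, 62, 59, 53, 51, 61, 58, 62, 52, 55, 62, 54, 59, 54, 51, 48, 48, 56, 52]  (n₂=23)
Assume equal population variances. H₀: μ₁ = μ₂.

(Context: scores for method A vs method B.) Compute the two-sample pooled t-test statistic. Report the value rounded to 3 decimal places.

x̄₁=41.522, s₁=4.551, n₁=23
x̄₂=55.043, s₂=4.791, n₂=23
s_p² = [22·4.551² + 22·4.791²]/44 = 21.8340
SE = √(s_p²·(1/23+1/23)) = 1.3779
t = (41.522−55.043)/1.3779 = -9.8133
df = 44

test statistic = -9.813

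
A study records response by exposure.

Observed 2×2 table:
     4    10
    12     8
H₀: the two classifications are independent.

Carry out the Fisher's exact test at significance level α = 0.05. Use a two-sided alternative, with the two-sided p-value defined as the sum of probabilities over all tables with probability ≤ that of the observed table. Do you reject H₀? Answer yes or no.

Margins: r₁=14, r₂=20, c₁=16, c₂=18, n=34
p_obs = C(14,4)·C(20,12)/C(34,16); sum pmf over tables with pmf ≤ p_obs
p-value (two-sided) = 0.09209
At α=0.05: p ≥ α → fail to reject H₀

reject H₀: no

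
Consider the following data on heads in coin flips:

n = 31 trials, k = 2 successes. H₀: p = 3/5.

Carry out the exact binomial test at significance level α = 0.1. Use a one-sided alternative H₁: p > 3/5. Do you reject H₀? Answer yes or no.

Exact binomial: n=31, k=2, p₀=3/5=0.6000
P(X≥2) from Σ C(n,i)·p₀^i·(1−p₀)^(n−i)
p-value (one-sided, H₁ greater) = 1.00000
At α=0.1: p ≥ α → fail to reject H₀

reject H₀: no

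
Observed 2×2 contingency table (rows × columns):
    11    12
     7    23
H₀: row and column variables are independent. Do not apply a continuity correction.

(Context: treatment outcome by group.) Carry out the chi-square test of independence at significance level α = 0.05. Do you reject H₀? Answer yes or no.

reject H₀: no

Row totals [23, 30], col totals [18, 35], n=53
χ² = (11−7.81)²/7.81 + (12−15.19)²/15.19 + (7−10.19)²/10.19 + (23−19.81)²/19.81 = 3.4822
df = 1
p-value (upper-tail) = 0.06203
At α=0.05: p ≥ α → fail to reject H₀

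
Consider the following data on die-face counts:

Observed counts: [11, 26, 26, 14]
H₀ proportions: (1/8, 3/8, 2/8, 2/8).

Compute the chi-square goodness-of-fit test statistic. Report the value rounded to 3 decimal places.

n = 77; E_i = n·p_i = [9.62, 28.88, 19.25, 19.25]
χ² = (11−9.62)²/9.62 + (26−28.88)²/28.88 + (26−19.25)²/19.25 + (14−19.25)²/19.25 = 4.2814
df = 3

test statistic = 4.281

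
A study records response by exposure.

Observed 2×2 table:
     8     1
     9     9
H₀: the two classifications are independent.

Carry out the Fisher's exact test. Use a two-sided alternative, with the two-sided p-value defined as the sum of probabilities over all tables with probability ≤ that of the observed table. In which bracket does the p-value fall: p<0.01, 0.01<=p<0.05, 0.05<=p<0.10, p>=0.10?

Margins: r₁=9, r₂=18, c₁=17, c₂=10, n=27
p_obs = C(9,8)·C(18,9)/C(27,17); sum pmf over tables with pmf ≤ p_obs
p-value (two-sided) = 0.09117
→ bracket: 0.05<=p<0.10

p-value bracket: 0.05<=p<0.10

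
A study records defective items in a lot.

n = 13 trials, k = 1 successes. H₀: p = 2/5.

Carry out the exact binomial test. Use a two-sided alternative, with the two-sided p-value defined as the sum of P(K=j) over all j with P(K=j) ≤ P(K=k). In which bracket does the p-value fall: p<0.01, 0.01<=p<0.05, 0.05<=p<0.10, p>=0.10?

p-value bracket: 0.01<=p<0.05

Exact binomial: n=13, k=1, p₀=2/5=0.4000
P(X=j) = C(n,j)·p₀^j·(1−p₀)^(n−j); p = Σ P(X=j) over j with P(X=j) ≤ P(X=1)
p-value (two-sided) = 0.02042
→ bracket: 0.01<=p<0.05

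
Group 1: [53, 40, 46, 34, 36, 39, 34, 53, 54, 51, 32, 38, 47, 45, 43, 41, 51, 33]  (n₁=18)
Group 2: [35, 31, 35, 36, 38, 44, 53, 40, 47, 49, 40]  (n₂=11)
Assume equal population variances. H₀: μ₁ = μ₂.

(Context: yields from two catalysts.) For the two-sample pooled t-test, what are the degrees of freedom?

degrees of freedom = 27

df = n₁ + n₂ − 2 = 18 + 11 − 2 = 27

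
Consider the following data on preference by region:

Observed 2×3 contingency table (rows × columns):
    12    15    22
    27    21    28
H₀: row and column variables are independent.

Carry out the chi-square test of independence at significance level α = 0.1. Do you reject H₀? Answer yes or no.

Row totals [49, 76], col totals [39, 36, 50], n=125
χ² = (12−15.29)²/15.29 + (15−14.11)²/14.11 + (22−19.60)²/19.60 + (27−23.71)²/23.71 + (21−21.89)²/21.89 + (28−30.40)²/30.40 = 1.7383
df = 2
p-value (upper-tail) = 0.41930
At α=0.1: p ≥ α → fail to reject H₀

reject H₀: no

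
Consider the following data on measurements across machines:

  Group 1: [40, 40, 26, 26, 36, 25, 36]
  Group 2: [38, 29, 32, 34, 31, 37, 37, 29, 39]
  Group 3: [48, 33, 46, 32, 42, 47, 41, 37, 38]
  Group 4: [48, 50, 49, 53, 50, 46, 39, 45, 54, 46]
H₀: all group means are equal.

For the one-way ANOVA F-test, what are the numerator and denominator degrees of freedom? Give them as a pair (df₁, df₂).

k = 4 groups, N = 35 total
df = (k−1, N−k) = (4−1, 35−4) = (3, 31)

degrees of freedom = [3, 31]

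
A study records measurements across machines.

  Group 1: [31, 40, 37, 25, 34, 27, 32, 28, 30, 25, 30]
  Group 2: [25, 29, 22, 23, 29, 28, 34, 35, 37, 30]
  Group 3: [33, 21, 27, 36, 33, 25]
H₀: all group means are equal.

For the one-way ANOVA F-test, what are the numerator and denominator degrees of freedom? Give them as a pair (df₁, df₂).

k = 3 groups, N = 27 total
df = (k−1, N−k) = (3−1, 27−3) = (2, 24)

degrees of freedom = [2, 24]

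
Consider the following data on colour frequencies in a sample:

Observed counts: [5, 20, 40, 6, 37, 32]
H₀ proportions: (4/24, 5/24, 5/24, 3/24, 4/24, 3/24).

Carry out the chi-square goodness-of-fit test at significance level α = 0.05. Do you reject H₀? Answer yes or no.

reject H₀: yes

n = 140; E_i = n·p_i = [23.33, 29.17, 29.17, 17.50, 23.33, 17.50]
χ² = (5−23.33)²/23.33 + (20−29.17)²/29.17 + (40−29.17)²/29.17 + (6−17.50)²/17.50 + (37−23.33)²/23.33 + (32−17.50)²/17.50 = 48.8857
df = 5
p-value (upper-tail) = 0.00000
At α=0.05: p < α → reject H₀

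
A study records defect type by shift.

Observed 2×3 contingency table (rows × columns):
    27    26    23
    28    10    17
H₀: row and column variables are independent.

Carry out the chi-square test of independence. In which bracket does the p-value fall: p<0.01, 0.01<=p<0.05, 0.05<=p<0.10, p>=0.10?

p-value bracket: 0.05<=p<0.10

Row totals [76, 55], col totals [55, 36, 40], n=131
χ² = (27−31.91)²/31.91 + (26−20.89)²/20.89 + (23−23.21)²/23.21 + (28−23.09)²/23.09 + (10−15.11)²/15.11 + (17−16.79)²/16.79 = 4.7859
df = 2
p-value (upper-tail) = 0.09136
→ bracket: 0.05<=p<0.10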